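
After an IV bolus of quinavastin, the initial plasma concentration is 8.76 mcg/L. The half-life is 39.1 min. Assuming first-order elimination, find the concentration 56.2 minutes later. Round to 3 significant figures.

3.23 mcg/L

k = ln 2 / 39.1 = 0.01773 min⁻¹
56.2 min is 1.437 half-lives, so C = 8.76 × (1/2)^1.437 = 8.76 × 0.3692 ≈ 3.23 mcg/L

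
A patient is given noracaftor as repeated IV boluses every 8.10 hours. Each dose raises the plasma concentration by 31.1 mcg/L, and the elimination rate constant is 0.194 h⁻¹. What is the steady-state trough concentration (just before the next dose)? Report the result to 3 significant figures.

8.16 mcg/L

Fraction remaining after one interval: e^(−kτ) = e^(−0.1940 × 8.10) = 0.2078
R = 1 / (1 − 0.2078) = 1.262
Css,max = 31.1 × 1.262 = 39.26 mcg/L
Css,min = Css,max × e^(−kτ) = 39.26 × 0.2078 ≈ 8.16 mcg/L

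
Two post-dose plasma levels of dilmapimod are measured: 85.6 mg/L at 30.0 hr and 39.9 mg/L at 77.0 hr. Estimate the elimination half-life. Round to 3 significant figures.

42.7 hours

k = ln(C₁/C₂) / (t₂ − t₁) = ln(85.6/39.9) / (77.0 − 30.0)
  = 0.7633 / 47.00 = 0.01624 hr⁻¹
t½ = ln 2 / k = ln 2 / 0.01624 ≈ 42.7 hours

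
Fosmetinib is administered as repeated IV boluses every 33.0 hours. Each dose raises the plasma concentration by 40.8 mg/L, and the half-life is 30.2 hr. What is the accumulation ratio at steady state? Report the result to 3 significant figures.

k = ln 2 / 30.2 = 0.02295 hr⁻¹
Fraction remaining after one interval: e^(−kτ) = e^(−0.02295 × 33.0) = 0.4689
R = 1 / (1 − 0.4689) = 1 / 0.5311 ≈ 1.88

1.88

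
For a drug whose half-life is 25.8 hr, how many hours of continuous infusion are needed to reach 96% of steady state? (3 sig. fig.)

120 hours

k = ln 2 / 25.8 = 0.02687 hr⁻¹
f = 1 − e^(−kt)  ⇒  t = −ln(1 − f) / k
t = −ln(1 − 0.96) / 0.02687 = 3.219 / 0.02687 ≈ 120 hours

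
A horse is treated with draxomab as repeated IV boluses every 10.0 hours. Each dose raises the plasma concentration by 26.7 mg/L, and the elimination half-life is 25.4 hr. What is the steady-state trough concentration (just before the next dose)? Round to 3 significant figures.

85.1 mg/L

k = ln 2 / 25.4 = 0.02729 hr⁻¹
Fraction remaining after one interval: e^(−kτ) = e^(−0.02729 × 10.0) = 0.7612
R = 1 / (1 − 0.7612) = 4.187
Css,max = 26.7 × 4.187 = 111.8 mg/L
Css,min = Css,max × e^(−kτ) = 111.8 × 0.7612 ≈ 85.1 mg/L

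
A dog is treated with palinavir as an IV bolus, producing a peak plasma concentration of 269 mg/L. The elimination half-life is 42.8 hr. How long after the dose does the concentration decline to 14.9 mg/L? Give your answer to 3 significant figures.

179 hours

k = ln 2 / 42.8 = 0.01620 hr⁻¹
C(t) = C₀ e^(−kt)  ⇒  t = ln(C₀/C) / k
t = ln(269/14.9) / 0.01620 = 2.893 / 0.01620 ≈ 179 hours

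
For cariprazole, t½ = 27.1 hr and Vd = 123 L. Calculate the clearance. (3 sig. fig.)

3.15 L/hr

k = ln 2 / t½ = ln 2 / 27.1 = 0.02558 hr⁻¹
CL = k · V = 0.02558 × 123 ≈ 3.15 L/hr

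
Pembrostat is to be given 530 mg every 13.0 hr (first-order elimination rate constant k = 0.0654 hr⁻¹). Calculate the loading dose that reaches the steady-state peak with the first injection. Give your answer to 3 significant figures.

925 mg

Accumulation ratio R = 1 / (1 − e^(−kτ)) = 1 / (1 − e^(−0.06540×13.0)) = 1 / (1 − 0.4273) = 1.746
Loading dose = maintenance dose × R = 530 × 1.746 ≈ 925 mg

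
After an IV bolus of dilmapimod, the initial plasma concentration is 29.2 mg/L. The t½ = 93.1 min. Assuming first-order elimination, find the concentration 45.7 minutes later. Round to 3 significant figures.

20.8 mg/L

k = ln 2 / 93.1 = 0.007445 min⁻¹
45.7 min is 0.4909 half-lives, so C = 29.2 × (1/2)^0.4909 = 29.2 × 0.7116 ≈ 20.8 mg/L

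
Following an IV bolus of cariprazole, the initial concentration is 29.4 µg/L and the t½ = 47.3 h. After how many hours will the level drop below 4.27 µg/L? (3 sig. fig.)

k = ln 2 / 47.3 = 0.01465 h⁻¹
C(t) = C₀ e^(−kt)  ⇒  t = ln(C₀/C) / k
t = ln(29.4/4.27) / 0.01465 = 1.929 / 0.01465 ≈ 132 hours

132 hours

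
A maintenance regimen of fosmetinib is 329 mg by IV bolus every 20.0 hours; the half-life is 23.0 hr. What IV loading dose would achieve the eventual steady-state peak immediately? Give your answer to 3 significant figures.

727 mg

k = ln 2 / 23.0 = 0.03014 hr⁻¹
Accumulation ratio R = 1 / (1 − e^(−kτ)) = 1 / (1 − e^(−0.03014×20.0)) = 1 / (1 − 0.5473) = 2.209
Loading dose = maintenance dose × R = 329 × 2.209 ≈ 727 mg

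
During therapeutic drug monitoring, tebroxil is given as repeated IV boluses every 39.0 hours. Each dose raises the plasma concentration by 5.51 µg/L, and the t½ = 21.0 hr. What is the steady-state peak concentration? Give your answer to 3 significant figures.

k = ln 2 / 21.0 = 0.03301 hr⁻¹
Fraction remaining after one interval: e^(−kτ) = e^(−0.03301 × 39.0) = 0.2760
R = 1 / (1 − 0.2760) = 1.381
Css,max = 5.51 × 1.381 ≈ 7.61 µg/L

7.61 µg/L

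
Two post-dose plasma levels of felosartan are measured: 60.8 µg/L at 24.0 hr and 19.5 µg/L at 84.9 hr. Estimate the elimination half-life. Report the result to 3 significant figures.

37.1 hours

k = ln(C₁/C₂) / (t₂ − t₁) = ln(60.8/19.5) / (84.9 − 24.0)
  = 1.137 / 60.90 = 0.01867 hr⁻¹
t½ = ln 2 / k = ln 2 / 0.01867 ≈ 37.1 hours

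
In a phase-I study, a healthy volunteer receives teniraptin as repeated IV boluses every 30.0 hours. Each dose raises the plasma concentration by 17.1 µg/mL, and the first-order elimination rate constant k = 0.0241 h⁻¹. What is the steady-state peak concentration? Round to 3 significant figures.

33.2 µg/mL

Fraction remaining after one interval: e^(−kτ) = e^(−0.02410 × 30.0) = 0.4853
R = 1 / (1 − 0.4853) = 1.943
Css,max = 17.1 × 1.943 ≈ 33.2 µg/mL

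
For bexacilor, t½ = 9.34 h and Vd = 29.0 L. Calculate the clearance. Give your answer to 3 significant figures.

k = ln 2 / t½ = ln 2 / 9.34 = 0.07421 h⁻¹
CL = k · V = 0.07421 × 29.0 ≈ 2.15 L/h

2.15 L/h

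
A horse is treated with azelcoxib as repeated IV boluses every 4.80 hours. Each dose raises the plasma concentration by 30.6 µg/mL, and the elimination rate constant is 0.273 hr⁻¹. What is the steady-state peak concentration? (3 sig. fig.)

41.9 µg/mL

Fraction remaining after one interval: e^(−kτ) = e^(−0.2730 × 4.80) = 0.2697
R = 1 / (1 − 0.2697) = 1.369
Css,max = 30.6 × 1.369 ≈ 41.9 µg/mL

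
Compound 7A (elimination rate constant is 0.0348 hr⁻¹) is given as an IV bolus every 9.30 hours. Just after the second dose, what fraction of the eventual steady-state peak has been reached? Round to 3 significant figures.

0.477

f_n = 1 − e^(−nkτ) = 1 − e^(−2 × 0.03480 × 9.30) = 1 − e^(−0.6473) = 1 − 0.5235 ≈ 0.477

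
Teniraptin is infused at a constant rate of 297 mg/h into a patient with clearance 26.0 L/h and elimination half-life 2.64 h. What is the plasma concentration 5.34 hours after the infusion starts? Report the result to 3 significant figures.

8.61 µg/mL

Css = rate / CL = 297 / 26.0 = 11.42 µg/mL
k = ln 2 / 2.64 = 0.2626 h⁻¹
C(t) = Css (1 − e^(−kt)) = 11.42 × (1 − e^(−1.402)) = 11.42 × 0.7539 ≈ 8.61 µg/mL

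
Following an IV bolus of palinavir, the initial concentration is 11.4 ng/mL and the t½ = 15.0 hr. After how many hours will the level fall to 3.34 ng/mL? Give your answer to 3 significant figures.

26.6 hours

k = ln 2 / 15.0 = 0.04621 hr⁻¹
C(t) = C₀ e^(−kt)  ⇒  t = ln(C₀/C) / k
t = ln(11.4/3.34) / 0.04621 = 1.228 / 0.04621 ≈ 26.6 hours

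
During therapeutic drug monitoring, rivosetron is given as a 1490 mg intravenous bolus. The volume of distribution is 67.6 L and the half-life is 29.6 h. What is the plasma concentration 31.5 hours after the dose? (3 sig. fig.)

10.5 mg/L

C₀ = dose / V = 1490 / 67.6 = 22.04 mg/L
k = ln 2 / 29.6 = 0.02342 h⁻¹
C(t) = C₀ e^(−kt) = 22.04 × e^(−0.02342 × 31.5) = 22.04 × e^(−0.7376) = 22.04 × 0.4782 ≈ 10.5 mg/L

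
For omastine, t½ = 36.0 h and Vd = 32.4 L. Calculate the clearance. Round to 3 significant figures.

k = ln 2 / t½ = ln 2 / 36.0 = 0.01925 h⁻¹
CL = k · V = 0.01925 × 32.4 ≈ 0.624 L/h

0.624 L/h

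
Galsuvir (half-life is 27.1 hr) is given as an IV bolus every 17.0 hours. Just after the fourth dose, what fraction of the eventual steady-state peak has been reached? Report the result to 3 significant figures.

0.824

k = ln 2 / 27.1 = 0.02558 hr⁻¹
f_n = 1 − e^(−nkτ) = 1 − e^(−4 × 0.02558 × 17.0) = 1 − e^(−1.739) = 1 − 0.1756 ≈ 0.824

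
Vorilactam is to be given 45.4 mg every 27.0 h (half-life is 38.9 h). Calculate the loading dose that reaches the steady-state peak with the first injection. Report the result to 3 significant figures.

k = ln 2 / 38.9 = 0.01782 h⁻¹
Accumulation ratio R = 1 / (1 − e^(−kτ)) = 1 / (1 − e^(−0.01782×27.0)) = 1 / (1 − 0.6181) = 2.618
Loading dose = maintenance dose × R = 45.4 × 2.618 ≈ 119 mg

119 mg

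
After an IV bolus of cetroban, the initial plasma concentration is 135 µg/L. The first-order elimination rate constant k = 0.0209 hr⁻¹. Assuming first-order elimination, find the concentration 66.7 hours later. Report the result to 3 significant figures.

33.5 µg/L

C(t) = C₀ e^(−kt) = 135 × e^(−0.02090 × 66.7) = 135 × e^(−1.394) = 135 × 0.2481 ≈ 33.5 µg/L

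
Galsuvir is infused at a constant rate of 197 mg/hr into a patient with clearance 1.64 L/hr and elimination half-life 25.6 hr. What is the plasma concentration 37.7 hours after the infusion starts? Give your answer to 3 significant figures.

Css = rate / CL = 197 / 1.64 = 120.1 µg/mL
k = ln 2 / 25.6 = 0.02708 hr⁻¹
C(t) = Css (1 − e^(−kt)) = 120.1 × (1 − e^(−1.021)) = 120.1 × 0.6397 ≈ 76.8 µg/mL

76.8 µg/mL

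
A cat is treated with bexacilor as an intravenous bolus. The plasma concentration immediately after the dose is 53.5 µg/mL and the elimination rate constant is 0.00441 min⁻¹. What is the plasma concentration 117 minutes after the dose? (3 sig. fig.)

31.9 µg/mL

C(t) = C₀ e^(−kt) = 53.5 × e^(−0.004410 × 117) = 53.5 × e^(−0.5160) = 53.5 × 0.5969 ≈ 31.9 µg/mL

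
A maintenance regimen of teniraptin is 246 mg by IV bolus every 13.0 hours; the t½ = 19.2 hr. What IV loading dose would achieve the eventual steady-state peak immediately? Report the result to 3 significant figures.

657 mg

k = ln 2 / 19.2 = 0.03610 hr⁻¹
Accumulation ratio R = 1 / (1 − e^(−kτ)) = 1 / (1 − e^(−0.03610×13.0)) = 1 / (1 − 0.6254) = 2.670
Loading dose = maintenance dose × R = 246 × 2.670 ≈ 657 mg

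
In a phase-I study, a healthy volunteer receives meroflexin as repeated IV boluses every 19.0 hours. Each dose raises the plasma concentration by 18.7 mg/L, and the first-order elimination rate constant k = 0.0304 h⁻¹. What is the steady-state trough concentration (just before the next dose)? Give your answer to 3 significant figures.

Fraction remaining after one interval: e^(−kτ) = e^(−0.03040 × 19.0) = 0.5612
R = 1 / (1 − 0.5612) = 2.279
Css,max = 18.7 × 2.279 = 42.62 mg/L
Css,min = Css,max × e^(−kτ) = 42.62 × 0.5612 ≈ 23.9 mg/L

23.9 mg/L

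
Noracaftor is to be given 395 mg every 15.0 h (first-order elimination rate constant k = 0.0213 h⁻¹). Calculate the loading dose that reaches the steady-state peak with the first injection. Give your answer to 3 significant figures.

Accumulation ratio R = 1 / (1 − e^(−kτ)) = 1 / (1 − e^(−0.02130×15.0)) = 1 / (1 − 0.7265) = 3.656
Loading dose = maintenance dose × R = 395 × 3.656 ≈ 1440 mg

1440 mg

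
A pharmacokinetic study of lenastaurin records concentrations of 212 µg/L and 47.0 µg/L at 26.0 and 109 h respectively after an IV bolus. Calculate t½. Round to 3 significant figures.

38.2 hours

k = ln(C₁/C₂) / (t₂ − t₁) = ln(212/47.0) / (109 − 26.0)
  = 1.506 / 83.00 = 0.01815 h⁻¹
t½ = ln 2 / k = ln 2 / 0.01815 ≈ 38.2 hours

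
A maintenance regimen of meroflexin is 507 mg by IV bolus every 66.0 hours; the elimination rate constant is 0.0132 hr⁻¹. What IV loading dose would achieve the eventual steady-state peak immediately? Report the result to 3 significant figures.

Accumulation ratio R = 1 / (1 − e^(−kτ)) = 1 / (1 − e^(−0.01320×66.0)) = 1 / (1 − 0.4184) = 1.720
Loading dose = maintenance dose × R = 507 × 1.720 ≈ 872 mg

872 mg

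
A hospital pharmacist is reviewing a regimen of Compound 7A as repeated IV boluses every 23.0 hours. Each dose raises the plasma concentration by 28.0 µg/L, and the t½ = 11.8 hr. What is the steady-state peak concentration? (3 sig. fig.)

37.8 µg/L

k = ln 2 / 11.8 = 0.05874 hr⁻¹
Fraction remaining after one interval: e^(−kτ) = e^(−0.05874 × 23.0) = 0.2590
R = 1 / (1 − 0.2590) = 1.349
Css,max = 28.0 × 1.349 ≈ 37.8 µg/L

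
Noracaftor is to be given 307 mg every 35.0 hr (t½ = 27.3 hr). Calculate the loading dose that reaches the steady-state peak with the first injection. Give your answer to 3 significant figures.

k = ln 2 / 27.3 = 0.02539 hr⁻¹
Accumulation ratio R = 1 / (1 − e^(−kτ)) = 1 / (1 − e^(−0.02539×35.0)) = 1 / (1 − 0.4112) = 1.698
Loading dose = maintenance dose × R = 307 × 1.698 ≈ 521 mg

521 mg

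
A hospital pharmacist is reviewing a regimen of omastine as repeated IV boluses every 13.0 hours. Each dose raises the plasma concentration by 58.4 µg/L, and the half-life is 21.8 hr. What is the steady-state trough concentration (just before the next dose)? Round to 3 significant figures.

k = ln 2 / 21.8 = 0.03180 hr⁻¹
Fraction remaining after one interval: e^(−kτ) = e^(−0.03180 × 13.0) = 0.6614
R = 1 / (1 − 0.6614) = 2.954
Css,max = 58.4 × 2.954 = 172.5 µg/L
Css,min = Css,max × e^(−kτ) = 172.5 × 0.6614 ≈ 114 µg/L

114 µg/L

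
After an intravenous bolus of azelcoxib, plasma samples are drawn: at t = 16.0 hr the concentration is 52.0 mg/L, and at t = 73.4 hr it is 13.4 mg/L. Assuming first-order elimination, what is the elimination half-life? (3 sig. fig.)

29.3 hours

k = ln(C₁/C₂) / (t₂ − t₁) = ln(52.0/13.4) / (73.4 − 16.0)
  = 1.356 / 57.40 = 0.02362 hr⁻¹
t½ = ln 2 / k = ln 2 / 0.02362 ≈ 29.3 hours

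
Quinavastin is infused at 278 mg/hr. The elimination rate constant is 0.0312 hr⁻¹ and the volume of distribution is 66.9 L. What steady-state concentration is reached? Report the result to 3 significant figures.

133 mg/L

CL = k · V = 0.0312 × 66.9 = 2.087 L/hr
Css = rate / CL = 278 / 2.087 ≈ 133 mg/L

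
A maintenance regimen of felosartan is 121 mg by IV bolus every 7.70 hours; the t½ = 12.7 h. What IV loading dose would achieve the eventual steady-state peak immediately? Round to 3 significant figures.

353 mg

k = ln 2 / 12.7 = 0.05458 h⁻¹
Accumulation ratio R = 1 / (1 − e^(−kτ)) = 1 / (1 − e^(−0.05458×7.70)) = 1 / (1 − 0.6569) = 2.914
Loading dose = maintenance dose × R = 121 × 2.914 ≈ 353 mg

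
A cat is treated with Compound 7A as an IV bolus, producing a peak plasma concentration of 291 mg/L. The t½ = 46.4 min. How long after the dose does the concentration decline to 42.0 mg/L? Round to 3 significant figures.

k = ln 2 / 46.4 = 0.01494 min⁻¹
C(t) = C₀ e^(−kt)  ⇒  t = ln(C₀/C) / k
t = ln(291/42.0) / 0.01494 = 1.936 / 0.01494 ≈ 130 minutes

130 minutes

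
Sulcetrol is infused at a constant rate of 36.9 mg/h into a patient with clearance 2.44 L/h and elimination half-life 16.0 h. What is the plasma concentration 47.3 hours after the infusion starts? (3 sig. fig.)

Css = rate / CL = 36.9 / 2.44 = 15.12 mg/L
k = ln 2 / 16.0 = 0.04332 h⁻¹
C(t) = Css (1 − e^(−kt)) = 15.12 × (1 − e^(−2.049)) = 15.12 × 0.8712 ≈ 13.2 mg/L

13.2 mg/L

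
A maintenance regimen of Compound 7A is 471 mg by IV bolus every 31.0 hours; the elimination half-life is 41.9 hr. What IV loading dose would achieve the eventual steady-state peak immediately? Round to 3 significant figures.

1170 mg

k = ln 2 / 41.9 = 0.01654 hr⁻¹
Accumulation ratio R = 1 / (1 − e^(−kτ)) = 1 / (1 − e^(−0.01654×31.0)) = 1 / (1 − 0.5988) = 2.493
Loading dose = maintenance dose × R = 471 × 2.493 ≈ 1170 mg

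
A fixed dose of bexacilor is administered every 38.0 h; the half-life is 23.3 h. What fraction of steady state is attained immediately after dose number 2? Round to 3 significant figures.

0.896

k = ln 2 / 23.3 = 0.02975 h⁻¹
f_n = 1 − e^(−nkτ) = 1 − e^(−2 × 0.02975 × 38.0) = 1 − e^(−2.261) = 1 − 0.1043 ≈ 0.896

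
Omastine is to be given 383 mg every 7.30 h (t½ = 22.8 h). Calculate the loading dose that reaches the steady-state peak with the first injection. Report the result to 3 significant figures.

k = ln 2 / 22.8 = 0.03040 h⁻¹
Accumulation ratio R = 1 / (1 − e^(−kτ)) = 1 / (1 − e^(−0.03040×7.30)) = 1 / (1 − 0.8010) = 5.024
Loading dose = maintenance dose × R = 383 × 5.024 ≈ 1920 mg

1920 mg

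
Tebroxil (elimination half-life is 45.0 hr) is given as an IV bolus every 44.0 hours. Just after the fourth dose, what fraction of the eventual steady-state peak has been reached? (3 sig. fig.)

k = ln 2 / 45.0 = 0.01540 hr⁻¹
f_n = 1 − e^(−nkτ) = 1 − e^(−4 × 0.01540 × 44.0) = 1 − e^(−2.711) = 1 − 0.06647 ≈ 0.934

0.934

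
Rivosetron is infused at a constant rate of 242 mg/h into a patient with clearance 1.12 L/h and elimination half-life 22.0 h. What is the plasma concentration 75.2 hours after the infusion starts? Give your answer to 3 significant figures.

196 µg/mL

Css = rate / CL = 242 / 1.12 = 216.1 µg/mL
k = ln 2 / 22.0 = 0.03151 h⁻¹
C(t) = Css (1 − e^(−kt)) = 216.1 × (1 − e^(−2.369)) = 216.1 × 0.9065 ≈ 196 µg/mL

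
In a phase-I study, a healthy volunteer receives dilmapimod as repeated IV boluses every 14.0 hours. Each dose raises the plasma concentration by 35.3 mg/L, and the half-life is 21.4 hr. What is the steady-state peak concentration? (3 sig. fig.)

k = ln 2 / 21.4 = 0.03239 hr⁻¹
Fraction remaining after one interval: e^(−kτ) = e^(−0.03239 × 14.0) = 0.6354
R = 1 / (1 − 0.6354) = 2.743
Css,max = 35.3 × 2.743 ≈ 96.8 mg/L

96.8 mg/L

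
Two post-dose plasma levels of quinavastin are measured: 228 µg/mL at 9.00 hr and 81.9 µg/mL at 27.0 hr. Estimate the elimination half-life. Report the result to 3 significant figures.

k = ln(C₁/C₂) / (t₂ − t₁) = ln(228/81.9) / (27.0 − 9.00)
  = 1.024 / 18.00 = 0.05688 hr⁻¹
t½ = ln 2 / k = ln 2 / 0.05688 ≈ 12.2 hours

12.2 hours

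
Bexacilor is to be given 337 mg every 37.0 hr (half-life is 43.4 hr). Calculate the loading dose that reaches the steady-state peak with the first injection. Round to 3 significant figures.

755 mg

k = ln 2 / 43.4 = 0.01597 hr⁻¹
Accumulation ratio R = 1 / (1 − e^(−kτ)) = 1 / (1 − e^(−0.01597×37.0)) = 1 / (1 − 0.5538) = 2.241
Loading dose = maintenance dose × R = 337 × 2.241 ≈ 755 mg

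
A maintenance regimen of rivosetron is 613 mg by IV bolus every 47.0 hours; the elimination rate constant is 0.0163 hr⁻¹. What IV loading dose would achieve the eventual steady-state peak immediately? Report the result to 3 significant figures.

Accumulation ratio R = 1 / (1 − e^(−kτ)) = 1 / (1 − e^(−0.01630×47.0)) = 1 / (1 − 0.4648) = 1.869
Loading dose = maintenance dose × R = 613 × 1.869 ≈ 1150 mg

1150 mg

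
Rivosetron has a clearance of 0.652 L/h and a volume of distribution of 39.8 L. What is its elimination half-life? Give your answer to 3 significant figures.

42.3 hours

k = CL / V = 0.652 / 39.8 = 0.01638 h⁻¹
t½ = ln 2 / k = ln 2 / 0.01638 ≈ 42.3 hours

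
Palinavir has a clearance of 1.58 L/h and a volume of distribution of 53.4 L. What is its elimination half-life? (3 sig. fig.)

k = CL / V = 1.58 / 53.4 = 0.02959 h⁻¹
t½ = ln 2 / k = ln 2 / 0.02959 ≈ 23.4 hours

23.4 hours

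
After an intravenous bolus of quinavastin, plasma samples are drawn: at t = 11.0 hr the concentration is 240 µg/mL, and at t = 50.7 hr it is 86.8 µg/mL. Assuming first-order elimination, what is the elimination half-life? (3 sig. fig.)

k = ln(C₁/C₂) / (t₂ − t₁) = ln(240/86.8) / (50.7 − 11.0)
  = 1.017 / 39.70 = 0.02562 hr⁻¹
t½ = ln 2 / k = ln 2 / 0.02562 ≈ 27.1 hours

27.1 hours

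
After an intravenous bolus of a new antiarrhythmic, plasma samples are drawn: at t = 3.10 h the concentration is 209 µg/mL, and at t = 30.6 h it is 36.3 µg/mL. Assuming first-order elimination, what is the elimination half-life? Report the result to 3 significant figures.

k = ln(C₁/C₂) / (t₂ − t₁) = ln(209/36.3) / (30.6 − 3.10)
  = 1.751 / 27.50 = 0.06366 h⁻¹
t½ = ln 2 / k = ln 2 / 0.06366 ≈ 10.9 hours

10.9 hours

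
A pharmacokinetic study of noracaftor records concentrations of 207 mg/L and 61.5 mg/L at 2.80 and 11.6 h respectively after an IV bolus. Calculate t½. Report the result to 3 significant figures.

k = ln(C₁/C₂) / (t₂ − t₁) = ln(207/61.5) / (11.6 − 2.80)
  = 1.214 / 8.800 = 0.1379 h⁻¹
t½ = ln 2 / k = ln 2 / 0.1379 ≈ 5.03 hours

5.03 hours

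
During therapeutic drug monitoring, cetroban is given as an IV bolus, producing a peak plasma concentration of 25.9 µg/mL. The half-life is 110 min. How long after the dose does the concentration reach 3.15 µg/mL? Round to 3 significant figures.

334 minutes

k = ln 2 / 110 = 0.006301 min⁻¹
C(t) = C₀ e^(−kt)  ⇒  t = ln(C₀/C) / k
t = ln(25.9/3.15) / 0.006301 = 2.107 / 0.006301 ≈ 334 minutes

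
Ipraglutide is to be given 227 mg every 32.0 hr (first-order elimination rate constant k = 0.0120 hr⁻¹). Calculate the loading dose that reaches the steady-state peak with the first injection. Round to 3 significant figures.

Accumulation ratio R = 1 / (1 − e^(−kτ)) = 1 / (1 − e^(−0.01200×32.0)) = 1 / (1 − 0.6811) = 3.136
Loading dose = maintenance dose × R = 227 × 3.136 ≈ 712 mg

712 mg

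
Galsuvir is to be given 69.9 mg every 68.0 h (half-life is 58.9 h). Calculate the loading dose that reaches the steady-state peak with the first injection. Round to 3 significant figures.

127 mg

k = ln 2 / 58.9 = 0.01177 h⁻¹
Accumulation ratio R = 1 / (1 − e^(−kτ)) = 1 / (1 − e^(−0.01177×68.0)) = 1 / (1 − 0.4492) = 1.816
Loading dose = maintenance dose × R = 69.9 × 1.816 ≈ 127 mg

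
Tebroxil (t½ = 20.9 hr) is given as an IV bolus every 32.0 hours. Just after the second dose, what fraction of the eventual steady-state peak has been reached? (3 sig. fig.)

0.880

k = ln 2 / 20.9 = 0.03316 hr⁻¹
f_n = 1 − e^(−nkτ) = 1 − e^(−2 × 0.03316 × 32.0) = 1 − e^(−2.123) = 1 − 0.1197 ≈ 0.880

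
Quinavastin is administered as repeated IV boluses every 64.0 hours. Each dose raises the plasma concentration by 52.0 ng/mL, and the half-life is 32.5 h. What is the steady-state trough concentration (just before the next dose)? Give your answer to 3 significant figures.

k = ln 2 / 32.5 = 0.02133 h⁻¹
Fraction remaining after one interval: e^(−kτ) = e^(−0.02133 × 64.0) = 0.2554
R = 1 / (1 − 0.2554) = 1.343
Css,max = 52.0 × 1.343 = 69.84 ng/mL
Css,min = Css,max × e^(−kτ) = 69.84 × 0.2554 ≈ 17.8 ng/mL

17.8 ng/mL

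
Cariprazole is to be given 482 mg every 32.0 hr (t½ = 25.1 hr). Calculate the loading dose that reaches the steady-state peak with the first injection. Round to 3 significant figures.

k = ln 2 / 25.1 = 0.02762 hr⁻¹
Accumulation ratio R = 1 / (1 − e^(−kτ)) = 1 / (1 − e^(−0.02762×32.0)) = 1 / (1 − 0.4133) = 1.704
Loading dose = maintenance dose × R = 482 × 1.704 ≈ 821 mg

821 mg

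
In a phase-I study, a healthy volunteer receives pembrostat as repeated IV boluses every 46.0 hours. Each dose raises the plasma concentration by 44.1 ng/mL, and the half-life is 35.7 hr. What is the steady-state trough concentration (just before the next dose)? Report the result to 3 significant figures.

k = ln 2 / 35.7 = 0.01942 hr⁻¹
Fraction remaining after one interval: e^(−kτ) = e^(−0.01942 × 46.0) = 0.4094
R = 1 / (1 − 0.4094) = 1.693
Css,max = 44.1 × 1.693 = 74.67 ng/mL
Css,min = Css,max × e^(−kτ) = 74.67 × 0.4094 ≈ 30.6 ng/mL

30.6 ng/mL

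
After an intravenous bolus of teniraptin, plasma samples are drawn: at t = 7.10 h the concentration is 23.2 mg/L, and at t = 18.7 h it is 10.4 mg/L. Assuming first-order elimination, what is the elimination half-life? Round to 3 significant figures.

k = ln(C₁/C₂) / (t₂ − t₁) = ln(23.2/10.4) / (18.7 − 7.10)
  = 0.8023 / 11.60 = 0.06917 h⁻¹
t½ = ln 2 / k = ln 2 / 0.06917 ≈ 10.0 hours

10.0 hours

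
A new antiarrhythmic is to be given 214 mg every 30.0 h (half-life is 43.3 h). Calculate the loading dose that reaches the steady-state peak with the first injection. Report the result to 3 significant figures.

561 mg

k = ln 2 / 43.3 = 0.01601 h⁻¹
Accumulation ratio R = 1 / (1 − e^(−kτ)) = 1 / (1 − e^(−0.01601×30.0)) = 1 / (1 − 0.6186) = 2.622
Loading dose = maintenance dose × R = 214 × 2.622 ≈ 561 mg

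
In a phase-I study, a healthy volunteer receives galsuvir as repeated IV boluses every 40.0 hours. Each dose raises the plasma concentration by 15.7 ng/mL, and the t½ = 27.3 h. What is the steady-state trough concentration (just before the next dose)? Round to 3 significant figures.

k = ln 2 / 27.3 = 0.02539 h⁻¹
Fraction remaining after one interval: e^(−kτ) = e^(−0.02539 × 40.0) = 0.3622
R = 1 / (1 − 0.3622) = 1.568
Css,max = 15.7 × 1.568 = 24.62 ng/mL
Css,min = Css,max × e^(−kτ) = 24.62 × 0.3622 ≈ 8.92 ng/mL

8.92 ng/mL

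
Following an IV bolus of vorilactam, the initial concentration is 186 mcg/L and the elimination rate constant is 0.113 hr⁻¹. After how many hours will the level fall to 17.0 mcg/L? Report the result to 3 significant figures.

21.2 hours

C(t) = C₀ e^(−kt)  ⇒  t = ln(C₀/C) / k
t = ln(186/17.0) / 0.1130 = 2.393 / 0.1130 ≈ 21.2 hours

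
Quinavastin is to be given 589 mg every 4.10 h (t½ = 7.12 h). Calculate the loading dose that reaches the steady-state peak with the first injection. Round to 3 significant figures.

1790 mg

k = ln 2 / 7.12 = 0.09735 h⁻¹
Accumulation ratio R = 1 / (1 − e^(−kτ)) = 1 / (1 − e^(−0.09735×4.10)) = 1 / (1 − 0.6709) = 3.039
Loading dose = maintenance dose × R = 589 × 3.039 ≈ 1790 mg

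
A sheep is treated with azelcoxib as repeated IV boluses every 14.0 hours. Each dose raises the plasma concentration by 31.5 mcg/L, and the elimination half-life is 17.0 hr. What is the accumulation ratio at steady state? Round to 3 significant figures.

k = ln 2 / 17.0 = 0.04077 hr⁻¹
Fraction remaining after one interval: e^(−kτ) = e^(−0.04077 × 14.0) = 0.5651
R = 1 / (1 − 0.5651) = 1 / 0.4349 ≈ 2.30

2.30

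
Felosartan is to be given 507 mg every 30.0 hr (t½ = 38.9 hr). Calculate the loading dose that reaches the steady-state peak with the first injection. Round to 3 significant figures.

1220 mg

k = ln 2 / 38.9 = 0.01782 hr⁻¹
Accumulation ratio R = 1 / (1 − e^(−kτ)) = 1 / (1 − e^(−0.01782×30.0)) = 1 / (1 − 0.5859) = 2.415
Loading dose = maintenance dose × R = 507 × 2.415 ≈ 1220 mg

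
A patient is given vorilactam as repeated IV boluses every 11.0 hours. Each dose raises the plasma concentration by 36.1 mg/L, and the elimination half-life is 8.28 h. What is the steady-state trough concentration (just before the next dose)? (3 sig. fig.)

k = ln 2 / 8.28 = 0.08371 h⁻¹
Fraction remaining after one interval: e^(−kτ) = e^(−0.08371 × 11.0) = 0.3982
R = 1 / (1 − 0.3982) = 1.662
Css,max = 36.1 × 1.662 = 59.98 mg/L
Css,min = Css,max × e^(−kτ) = 59.98 × 0.3982 ≈ 23.9 mg/L

23.9 mg/L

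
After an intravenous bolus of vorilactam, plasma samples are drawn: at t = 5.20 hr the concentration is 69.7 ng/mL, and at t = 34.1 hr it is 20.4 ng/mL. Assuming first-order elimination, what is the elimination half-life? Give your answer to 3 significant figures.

16.3 hours

k = ln(C₁/C₂) / (t₂ − t₁) = ln(69.7/20.4) / (34.1 − 5.20)
  = 1.229 / 28.90 = 0.04251 hr⁻¹
t½ = ln 2 / k = ln 2 / 0.04251 ≈ 16.3 hours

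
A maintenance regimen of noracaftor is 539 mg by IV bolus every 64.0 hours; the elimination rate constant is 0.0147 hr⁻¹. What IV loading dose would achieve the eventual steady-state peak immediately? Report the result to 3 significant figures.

884 mg

Accumulation ratio R = 1 / (1 − e^(−kτ)) = 1 / (1 − e^(−0.01470×64.0)) = 1 / (1 − 0.3903) = 1.640
Loading dose = maintenance dose × R = 539 × 1.640 ≈ 884 mg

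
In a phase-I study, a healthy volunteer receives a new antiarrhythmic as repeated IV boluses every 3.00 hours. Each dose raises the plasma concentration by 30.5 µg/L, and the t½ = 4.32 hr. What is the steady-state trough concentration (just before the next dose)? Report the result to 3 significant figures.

k = ln 2 / 4.32 = 0.1605 hr⁻¹
Fraction remaining after one interval: e^(−kτ) = e^(−0.1605 × 3.00) = 0.6179
R = 1 / (1 − 0.6179) = 2.617
Css,max = 30.5 × 2.617 = 79.83 µg/L
Css,min = Css,max × e^(−kτ) = 79.83 × 0.6179 ≈ 49.3 µg/L

49.3 µg/L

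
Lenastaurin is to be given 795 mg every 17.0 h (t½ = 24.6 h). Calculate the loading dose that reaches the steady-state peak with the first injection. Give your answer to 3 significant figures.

k = ln 2 / 24.6 = 0.02818 h⁻¹
Accumulation ratio R = 1 / (1 − e^(−kτ)) = 1 / (1 − e^(−0.02818×17.0)) = 1 / (1 − 0.6194) = 2.627
Loading dose = maintenance dose × R = 795 × 2.627 ≈ 2090 mg

2090 mg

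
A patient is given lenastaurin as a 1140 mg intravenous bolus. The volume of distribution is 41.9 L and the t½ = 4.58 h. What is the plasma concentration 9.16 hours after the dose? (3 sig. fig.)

C₀ = dose / V = 1140 / 41.9 = 27.21 µg/mL
k = ln 2 / 4.58 = 0.1513 h⁻¹
C(t) = C₀ e^(−kt) = 27.21 × e^(−0.1513 × 9.16) = 27.21 × e^(−1.386) = 27.21 × 0.2500 ≈ 6.80 µg/mL

6.80 µg/mL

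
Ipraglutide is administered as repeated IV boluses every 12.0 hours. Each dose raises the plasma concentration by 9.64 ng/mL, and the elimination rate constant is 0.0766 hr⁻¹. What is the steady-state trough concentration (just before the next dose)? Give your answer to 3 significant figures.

Fraction remaining after one interval: e^(−kτ) = e^(−0.07660 × 12.0) = 0.3988
R = 1 / (1 − 0.3988) = 1.663
Css,max = 9.64 × 1.663 = 16.04 ng/mL
Css,min = Css,max × e^(−kτ) = 16.04 × 0.3988 ≈ 6.40 ng/mL

6.40 ng/mL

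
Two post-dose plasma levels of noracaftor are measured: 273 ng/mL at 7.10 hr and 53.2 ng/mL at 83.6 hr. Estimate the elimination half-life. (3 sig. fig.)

32.4 hours

k = ln(C₁/C₂) / (t₂ − t₁) = ln(273/53.2) / (83.6 − 7.10)
  = 1.635 / 76.50 = 0.02138 hr⁻¹
t½ = ln 2 / k = ln 2 / 0.02138 ≈ 32.4 hours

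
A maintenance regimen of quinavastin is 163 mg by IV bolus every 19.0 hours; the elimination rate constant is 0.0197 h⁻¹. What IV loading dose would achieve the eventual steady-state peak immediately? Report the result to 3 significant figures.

522 mg

Accumulation ratio R = 1 / (1 − e^(−kτ)) = 1 / (1 − e^(−0.01970×19.0)) = 1 / (1 − 0.6878) = 3.203
Loading dose = maintenance dose × R = 163 × 3.203 ≈ 522 mg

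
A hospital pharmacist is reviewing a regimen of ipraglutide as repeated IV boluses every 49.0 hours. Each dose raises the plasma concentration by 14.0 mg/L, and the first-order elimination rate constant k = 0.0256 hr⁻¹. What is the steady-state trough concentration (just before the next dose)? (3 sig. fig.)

Fraction remaining after one interval: e^(−kτ) = e^(−0.02560 × 49.0) = 0.2852
R = 1 / (1 − 0.2852) = 1.399
Css,max = 14.0 × 1.399 = 19.59 mg/L
Css,min = Css,max × e^(−kτ) = 19.59 × 0.2852 ≈ 5.59 mg/L

5.59 mg/L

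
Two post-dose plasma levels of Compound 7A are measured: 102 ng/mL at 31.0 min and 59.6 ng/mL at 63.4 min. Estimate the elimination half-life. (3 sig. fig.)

41.8 minutes

k = ln(C₁/C₂) / (t₂ − t₁) = ln(102/59.6) / (63.4 − 31.0)
  = 0.5373 / 32.40 = 0.01658 min⁻¹
t½ = ln 2 / k = ln 2 / 0.01658 ≈ 41.8 minutes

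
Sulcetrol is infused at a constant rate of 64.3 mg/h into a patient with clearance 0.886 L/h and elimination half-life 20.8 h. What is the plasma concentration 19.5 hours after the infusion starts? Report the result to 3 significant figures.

Css = rate / CL = 64.3 / 0.886 = 72.57 µg/mL
k = ln 2 / 20.8 = 0.03332 h⁻¹
C(t) = Css (1 − e^(−kt)) = 72.57 × (1 − e^(−0.6498)) = 72.57 × 0.4779 ≈ 34.7 µg/mL

34.7 µg/mL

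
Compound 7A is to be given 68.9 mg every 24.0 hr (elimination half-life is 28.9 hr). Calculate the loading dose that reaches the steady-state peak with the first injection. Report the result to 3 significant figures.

k = ln 2 / 28.9 = 0.02398 hr⁻¹
Accumulation ratio R = 1 / (1 − e^(−kτ)) = 1 / (1 − e^(−0.02398×24.0)) = 1 / (1 − 0.5624) = 2.285
Loading dose = maintenance dose × R = 68.9 × 2.285 ≈ 157 mg

157 mg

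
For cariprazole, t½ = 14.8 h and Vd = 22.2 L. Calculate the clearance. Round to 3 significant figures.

1.04 L/h

k = ln 2 / t½ = ln 2 / 14.8 = 0.04683 h⁻¹
CL = k · V = 0.04683 × 22.2 ≈ 1.04 L/h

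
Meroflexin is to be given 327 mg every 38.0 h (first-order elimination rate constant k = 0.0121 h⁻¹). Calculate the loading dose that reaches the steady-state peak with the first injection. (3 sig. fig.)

Accumulation ratio R = 1 / (1 − e^(−kτ)) = 1 / (1 − e^(−0.01210×38.0)) = 1 / (1 − 0.6314) = 2.713
Loading dose = maintenance dose × R = 327 × 2.713 ≈ 887 mg

887 mg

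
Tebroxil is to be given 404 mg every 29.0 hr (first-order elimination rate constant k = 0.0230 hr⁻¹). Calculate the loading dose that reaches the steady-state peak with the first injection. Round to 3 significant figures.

Accumulation ratio R = 1 / (1 − e^(−kτ)) = 1 / (1 − e^(−0.02300×29.0)) = 1 / (1 − 0.5132) = 2.054
Loading dose = maintenance dose × R = 404 × 2.054 ≈ 830 mg

830 mg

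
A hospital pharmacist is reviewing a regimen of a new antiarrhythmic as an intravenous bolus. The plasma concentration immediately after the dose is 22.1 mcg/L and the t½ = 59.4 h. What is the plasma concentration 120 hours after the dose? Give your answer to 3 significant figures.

5.45 mcg/L

k = ln 2 / 59.4 = 0.01167 h⁻¹
C(t) = C₀ e^(−kt) = 22.1 × e^(−0.01167 × 120) = 22.1 × e^(−1.400) = 22.1 × 0.2465 ≈ 5.45 mcg/L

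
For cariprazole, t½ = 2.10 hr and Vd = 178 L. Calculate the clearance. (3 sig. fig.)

58.8 L/hr

k = ln 2 / t½ = ln 2 / 2.10 = 0.3301 hr⁻¹
CL = k · V = 0.3301 × 178 ≈ 58.8 L/hr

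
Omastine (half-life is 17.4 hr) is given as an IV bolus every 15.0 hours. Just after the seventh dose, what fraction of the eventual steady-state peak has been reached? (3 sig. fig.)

0.985

k = ln 2 / 17.4 = 0.03984 hr⁻¹
f_n = 1 − e^(−nkτ) = 1 − e^(−7 × 0.03984 × 15.0) = 1 − e^(−4.183) = 1 − 0.01526 ≈ 0.985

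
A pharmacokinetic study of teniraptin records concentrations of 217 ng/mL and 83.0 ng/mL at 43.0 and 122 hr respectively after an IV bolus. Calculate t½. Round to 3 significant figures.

k = ln(C₁/C₂) / (t₂ − t₁) = ln(217/83.0) / (122 − 43.0)
  = 0.9611 / 79.00 = 0.01217 hr⁻¹
t½ = ln 2 / k = ln 2 / 0.01217 ≈ 57.0 hours

57.0 hours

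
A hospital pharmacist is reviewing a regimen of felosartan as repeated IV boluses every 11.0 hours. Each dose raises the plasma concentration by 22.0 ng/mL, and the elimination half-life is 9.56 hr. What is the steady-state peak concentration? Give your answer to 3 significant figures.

40.0 ng/mL

k = ln 2 / 9.56 = 0.07250 hr⁻¹
Fraction remaining after one interval: e^(−kτ) = e^(−0.07250 × 11.0) = 0.4504
R = 1 / (1 − 0.4504) = 1.820
Css,max = 22.0 × 1.820 ≈ 40.0 ng/mL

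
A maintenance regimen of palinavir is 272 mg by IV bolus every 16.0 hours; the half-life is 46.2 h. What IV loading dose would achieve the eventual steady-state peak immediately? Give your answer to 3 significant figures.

k = ln 2 / 46.2 = 0.01500 h⁻¹
Accumulation ratio R = 1 / (1 − e^(−kτ)) = 1 / (1 − e^(−0.01500×16.0)) = 1 / (1 − 0.7866) = 4.686
Loading dose = maintenance dose × R = 272 × 4.686 ≈ 1270 mg

1270 mg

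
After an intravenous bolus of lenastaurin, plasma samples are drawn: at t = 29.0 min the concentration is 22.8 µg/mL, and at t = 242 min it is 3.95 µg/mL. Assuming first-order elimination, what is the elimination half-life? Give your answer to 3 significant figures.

84.2 minutes

k = ln(C₁/C₂) / (t₂ − t₁) = ln(22.8/3.95) / (242 − 29.0)
  = 1.753 / 213.0 = 0.008230 min⁻¹
t½ = ln 2 / k = ln 2 / 0.008230 ≈ 84.2 minutes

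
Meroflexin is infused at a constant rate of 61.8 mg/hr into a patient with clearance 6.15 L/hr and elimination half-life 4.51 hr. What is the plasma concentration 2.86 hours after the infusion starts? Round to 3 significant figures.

Css = rate / CL = 61.8 / 6.15 = 10.05 µg/mL
k = ln 2 / 4.51 = 0.1537 hr⁻¹
C(t) = Css (1 − e^(−kt)) = 10.05 × (1 − e^(−0.4396)) = 10.05 × 0.3557 ≈ 3.57 µg/mL

3.57 µg/mL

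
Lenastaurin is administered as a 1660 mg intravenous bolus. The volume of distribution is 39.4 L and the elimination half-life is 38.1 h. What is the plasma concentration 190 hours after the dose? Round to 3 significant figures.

1.33 µg/mL

C₀ = dose / V = 1660 / 39.4 = 42.13 µg/mL
k = ln 2 / 38.1 = 0.01819 h⁻¹
C(t) = C₀ e^(−kt) = 42.13 × e^(−0.01819 × 190) = 42.13 × e^(−3.457) = 42.13 × 0.03154 ≈ 1.33 µg/mL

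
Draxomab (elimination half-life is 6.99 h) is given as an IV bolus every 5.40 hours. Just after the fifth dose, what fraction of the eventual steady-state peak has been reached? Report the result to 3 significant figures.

k = ln 2 / 6.99 = 0.09916 h⁻¹
f_n = 1 − e^(−nkτ) = 1 − e^(−5 × 0.09916 × 5.40) = 1 − e^(−2.677) = 1 − 0.06874 ≈ 0.931

0.931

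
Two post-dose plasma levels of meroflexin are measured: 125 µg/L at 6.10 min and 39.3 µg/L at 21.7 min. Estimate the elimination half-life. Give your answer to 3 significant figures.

k = ln(C₁/C₂) / (t₂ − t₁) = ln(125/39.3) / (21.7 − 6.10)
  = 1.157 / 15.60 = 0.07417 min⁻¹
t½ = ln 2 / k = ln 2 / 0.07417 ≈ 9.35 minutes

9.35 minutes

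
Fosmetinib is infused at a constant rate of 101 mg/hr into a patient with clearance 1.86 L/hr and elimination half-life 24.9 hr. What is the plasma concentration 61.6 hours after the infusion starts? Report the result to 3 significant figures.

Css = rate / CL = 101 / 1.86 = 54.30 mg/L
k = ln 2 / 24.9 = 0.02784 hr⁻¹
C(t) = Css (1 − e^(−kt)) = 54.30 × (1 − e^(−1.715)) = 54.30 × 0.8200 ≈ 44.5 mg/L

44.5 mg/L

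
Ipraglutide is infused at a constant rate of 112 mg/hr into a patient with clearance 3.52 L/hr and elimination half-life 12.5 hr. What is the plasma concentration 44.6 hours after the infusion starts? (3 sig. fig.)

29.1 µg/mL

Css = rate / CL = 112 / 3.52 = 31.82 µg/mL
k = ln 2 / 12.5 = 0.05545 hr⁻¹
C(t) = Css (1 − e^(−kt)) = 31.82 × (1 − e^(−2.473)) = 31.82 × 0.9157 ≈ 29.1 µg/mL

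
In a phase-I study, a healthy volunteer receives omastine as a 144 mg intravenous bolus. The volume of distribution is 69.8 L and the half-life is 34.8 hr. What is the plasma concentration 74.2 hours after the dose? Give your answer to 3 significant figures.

C₀ = dose / V = 144 / 69.8 = 2.063 mg/L
k = ln 2 / 34.8 = 0.01992 hr⁻¹
C(t) = C₀ e^(−kt) = 2.063 × e^(−0.01992 × 74.2) = 2.063 × e^(−1.478) = 2.063 × 0.2281 ≈ 0.471 mg/L

0.471 mg/L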